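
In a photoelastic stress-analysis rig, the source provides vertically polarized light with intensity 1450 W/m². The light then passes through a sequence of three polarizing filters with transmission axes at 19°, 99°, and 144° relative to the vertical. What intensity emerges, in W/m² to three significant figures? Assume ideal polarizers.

I₁ = 1450 W/m² · cos²(19°) = 1296 W/m².
I₂ = I₁ · cos²(80°) = 1296 · 0.03015 = 39.09 W/m².
I₃ = I₂ · cos²(45°) = 39.09 · 0.5 = 19.54 W/m².

I ≈ 19.5 W/m²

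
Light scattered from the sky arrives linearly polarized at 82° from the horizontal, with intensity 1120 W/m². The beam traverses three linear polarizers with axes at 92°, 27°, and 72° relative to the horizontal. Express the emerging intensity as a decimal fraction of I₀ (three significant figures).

I/I₀ ≈ 0.0866

By Malus's law, I₁ = 1120 W/m² · cos²(10°) = 1086 W/m².
I₂ = I₁ · cos²(65°) = 1086 · 0.1786 = 194 W/m².
I₃ = I₂ · cos²(45°) = 194 · 0.5 = 97 W/m².
Transmitted fraction = 0.08661.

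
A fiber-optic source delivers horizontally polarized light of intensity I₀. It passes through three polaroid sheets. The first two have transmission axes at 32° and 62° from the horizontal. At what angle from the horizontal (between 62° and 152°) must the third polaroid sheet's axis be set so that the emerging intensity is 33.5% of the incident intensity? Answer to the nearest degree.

θ ≈ 100°

I₁ = I₀ cos²(32° − 0°) = I₀ cos²(32°) = 0.7192 I₀.
I₂ = I₁ cos²(62° − 32°) = 0.7192 I₀ · cos²(30°) = 0.5394 I₀.
Need I₃/I₀ = 0.335, so cos²(θ − 62°) = 0.335 / 0.5394 = 0.6211.
θ − 62° = arccos(√0.6211) = 38.0°, giving θ ≈ 62 + 38.0 = 100.0°.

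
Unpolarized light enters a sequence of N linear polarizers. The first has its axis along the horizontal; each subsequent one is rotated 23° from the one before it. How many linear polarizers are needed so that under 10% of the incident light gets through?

First polarizer halves the unpolarized light: factor 1/2.
Each further stage multiplies by cos²(23°) = 0.8473.
After N polarizers: T = 0.5·0.8473^(N−1). Require T < 0.10 ⇒ N−1 > ln(0.10/0.5)/ln(0.8473) = 9.71, so N−1 ≥ 10 and N = 11.
Check: N=11 gives T = 0.09539 < 0.10; N=10 gives T = 0.1126.

N = 11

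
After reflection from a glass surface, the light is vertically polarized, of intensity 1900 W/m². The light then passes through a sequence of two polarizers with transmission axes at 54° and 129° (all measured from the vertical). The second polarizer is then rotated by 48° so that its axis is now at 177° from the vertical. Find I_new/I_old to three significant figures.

I_new/I_old ≈ 4.43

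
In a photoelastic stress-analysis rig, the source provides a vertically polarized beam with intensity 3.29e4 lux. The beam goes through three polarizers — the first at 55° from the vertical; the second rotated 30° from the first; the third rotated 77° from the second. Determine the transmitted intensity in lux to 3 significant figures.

I₁ = 3.29e4 lux · cos²(55°) = 1.082e+04 lux.
I₂ = I₁ · cos²(30°) = 1.082e+04 · 0.75 = 8118 lux.
I₃ = I₂ · cos²(77°) = 8118 · 0.0506 = 410.8 lux.

I ≈ 411 lux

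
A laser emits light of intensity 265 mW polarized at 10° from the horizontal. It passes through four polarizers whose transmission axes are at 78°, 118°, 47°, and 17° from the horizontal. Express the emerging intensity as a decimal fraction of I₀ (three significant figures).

I/I₀ ≈ 0.00655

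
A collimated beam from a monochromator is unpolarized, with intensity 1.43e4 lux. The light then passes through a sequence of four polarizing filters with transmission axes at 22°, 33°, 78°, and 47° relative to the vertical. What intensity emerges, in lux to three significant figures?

I ≈ 2530 lux

Unpolarized light through the first polarizer → I₁ = 1.43e4 lux/2 = 7150 lux, polarized at 22°.
I₂ = I₁ · cos²(11°) = 7150 · 0.9636 = 6890 lux.
I₃ = I₂ · cos²(45°) = 6890 · 0.5 = 3445 lux.
I₄ = I₃ · cos²(31°) = 3445 · 0.7347 = 2531 lux.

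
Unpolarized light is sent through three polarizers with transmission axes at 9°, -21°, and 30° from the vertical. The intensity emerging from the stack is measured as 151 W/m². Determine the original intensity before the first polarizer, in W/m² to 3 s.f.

Unpolarized light through the first polarizer → I₁ = ½ I₀, now polarized at 9°.
I₂ = I₁ cos²(-21° − 9°) = 0.5 I₀ · cos²(30°) = 0.375 I₀.
I₃ = I₂ cos²(30° + 21°) = 0.375 I₀ · cos²(51°) = 0.1485 I₀.
So 151 W/m² = 0.1485 I₀, giving I₀ = 151/0.1485 = 1017 W/m².

I₀ ≈ 1020 W/m²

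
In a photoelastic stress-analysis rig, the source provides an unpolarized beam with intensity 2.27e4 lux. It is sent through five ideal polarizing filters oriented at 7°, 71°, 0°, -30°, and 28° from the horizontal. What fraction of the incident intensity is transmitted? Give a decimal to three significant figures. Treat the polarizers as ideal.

I/I₀ ≈ 0.00214

Unpolarized light through the first polarizer → I₁ = 2.27e4 lux/2 = 1.135e+04 lux, polarized at 7°.
I₂ = I₁ · cos²(64°) = 1.135e+04 · 0.1922 = 2181 lux.
I₃ = I₂ · cos²(71°) = 2181 · 0.106 = 231.2 lux.
I₄ = I₃ · cos²(30°) = 231.2 · 0.75 = 173.4 lux.
I₅ = I₄ · cos²(58°) = 173.4 · 0.2808 = 48.69 lux.
Transmitted fraction = 0.002145.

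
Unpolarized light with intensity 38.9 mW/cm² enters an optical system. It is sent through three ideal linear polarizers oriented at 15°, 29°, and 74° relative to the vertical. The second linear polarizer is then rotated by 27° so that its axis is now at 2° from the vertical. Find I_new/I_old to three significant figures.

Before rotation:
Unpolarized light through the first polarizer → I₁ = ½ I₀, now polarized at 15°.
I₂ = I₁ cos²(29° − 15°) = 0.5 I₀ · cos²(14°) = 0.4707 I₀.
I₃ = I₂ cos²(74° − 29°) = 0.4707 I₀ · cos²(45°) = 0.2354 I₀.
After rotation:
Unpolarized light through the first polarizer → I₁ = ½ I₀, now polarized at 15°.
I₂ = I₁ cos²(2° − 15°) = 0.5 I₀ · cos²(13°) = 0.4747 I₀.
I₃ = I₂ cos²(74° − 2°) = 0.4747 I₀ · cos²(72°) = 0.04533 I₀.
Ratio = 0.04533 / 0.2354 = 0.1926.

I_new/I_old ≈ 0.193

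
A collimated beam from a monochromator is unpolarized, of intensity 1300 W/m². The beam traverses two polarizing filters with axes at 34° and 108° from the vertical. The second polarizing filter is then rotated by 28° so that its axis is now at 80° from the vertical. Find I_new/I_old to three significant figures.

Before rotation:
Unpolarized light through the first polarizer → I₁ = ½ I₀, now polarized at 34°.
I₂ = I₁ cos²(108° − 34°) = 0.5 I₀ · cos²(74°) = 0.03799 I₀.
After rotation:
Unpolarized light through the first polarizer → I₁ = ½ I₀, now polarized at 34°.
I₂ = I₁ cos²(80° − 34°) = 0.5 I₀ · cos²(46°) = 0.2413 I₀.
Ratio = 0.2413 / 0.03799 = 6.351.

I_new/I_old ≈ 6.35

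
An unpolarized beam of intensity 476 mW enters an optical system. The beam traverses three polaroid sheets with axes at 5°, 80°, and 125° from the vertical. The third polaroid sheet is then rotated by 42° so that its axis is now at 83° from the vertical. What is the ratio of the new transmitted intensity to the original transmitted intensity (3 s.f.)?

I_new/I_old ≈ 1.99

Before rotation:
Unpolarized light through the first polarizer → I₁ = ½ I₀, now polarized at 5°.
I₂ = I₁ cos²(80° − 5°) = 0.5 I₀ · cos²(75°) = 0.03349 I₀.
I₃ = I₂ cos²(125° − 80°) = 0.03349 I₀ · cos²(45°) = 0.01675 I₀.
After rotation:
Unpolarized light through the first polarizer → I₁ = ½ I₀, now polarized at 5°.
I₂ = I₁ cos²(80° − 5°) = 0.5 I₀ · cos²(75°) = 0.03349 I₀.
I₃ = I₂ cos²(83° − 80°) = 0.03349 I₀ · cos²(3°) = 0.0334 I₀.
Ratio = 0.0334 / 0.01675 = 1.995.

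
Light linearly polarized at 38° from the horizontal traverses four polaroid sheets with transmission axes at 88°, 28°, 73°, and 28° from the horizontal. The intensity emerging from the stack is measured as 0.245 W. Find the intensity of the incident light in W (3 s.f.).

I₀ ≈ 9.49 W

I₁ = I₀ cos²(88° − 38°) = I₀ cos²(50°) = 0.4132 I₀.
I₂ = I₁ cos²(28° − 88°) = 0.4132 I₀ · cos²(60°) = 0.1033 I₀.
I₃ = I₂ cos²(73° − 28°) = 0.1033 I₀ · cos²(45°) = 0.05165 I₀.
I₄ = I₃ cos²(28° − 73°) = 0.05165 I₀ · cos²(45°) = 0.02582 I₀.
So 0.245 W = 0.02582 I₀, giving I₀ = 0.245/0.02582 = 9.487 W.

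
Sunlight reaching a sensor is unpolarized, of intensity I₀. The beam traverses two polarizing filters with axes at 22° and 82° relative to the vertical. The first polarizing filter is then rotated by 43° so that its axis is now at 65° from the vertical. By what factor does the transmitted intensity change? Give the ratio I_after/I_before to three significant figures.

I_new/I_old ≈ 3.66

Before rotation:
Unpolarized light through the first polarizer → I₁ = ½ I₀, now polarized at 22°.
I₂ = I₁ cos²(82° − 22°) = 0.5 I₀ · cos²(60°) = 0.125 I₀.
After rotation:
Unpolarized light through the first polarizer → I₁ = ½ I₀, now polarized at 65°.
I₂ = I₁ cos²(82° − 65°) = 0.5 I₀ · cos²(17°) = 0.4573 I₀.
Ratio = 0.4573 / 0.125 = 3.658.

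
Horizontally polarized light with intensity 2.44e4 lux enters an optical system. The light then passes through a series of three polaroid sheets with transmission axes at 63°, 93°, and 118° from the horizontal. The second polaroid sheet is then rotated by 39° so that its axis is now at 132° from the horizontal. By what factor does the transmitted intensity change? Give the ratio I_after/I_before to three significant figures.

Before rotation:
By Malus's law, I₁ = I₀ cos²(63° − 0°) = I₀ cos²(63°) = 0.2061 I₀.
I₂ = I₁ cos²(93° − 63°) = 0.2061 I₀ · cos²(30°) = 0.1546 I₀.
I₃ = I₂ cos²(118° − 93°) = 0.1546 I₀ · cos²(25°) = 0.127 I₀.
After rotation:
I₁ = I₀ cos²(63° − 0°) = I₀ cos²(63°) = 0.2061 I₀.
I₂ = I₁ cos²(132° − 63°) = 0.2061 I₀ · cos²(69°) = 0.02647 I₀.
I₃ = I₂ cos²(118° − 132°) = 0.02647 I₀ · cos²(14°) = 0.02492 I₀.
Ratio = 0.02492 / 0.127 = 0.1963.

I_new/I_old ≈ 0.196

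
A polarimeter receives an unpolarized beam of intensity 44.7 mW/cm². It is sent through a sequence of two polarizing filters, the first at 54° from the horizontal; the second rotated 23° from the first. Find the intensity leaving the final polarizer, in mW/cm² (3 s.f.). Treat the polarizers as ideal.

I ≈ 18.9 mW/cm²

Unpolarized light through the first polarizer → I₁ = 44.7 mW/cm²/2 = 22.35 mW/cm², polarized at 54°.
I₂ = I₁ · cos²(23°) = 22.35 · 0.8473 = 18.94 mW/cm².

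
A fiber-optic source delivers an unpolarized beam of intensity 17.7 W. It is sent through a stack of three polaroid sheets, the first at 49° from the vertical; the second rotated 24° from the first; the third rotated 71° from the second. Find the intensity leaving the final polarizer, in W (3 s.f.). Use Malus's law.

Unpolarized light through the first polarizer → I₁ = 17.7 W/2 = 8.85 W, polarized at 49°.
I₂ = I₁ · cos²(24°) = 8.85 · 0.8346 = 7.386 W.
I₃ = I₂ · cos²(71°) = 7.386 · 0.106 = 0.7829 W.

I ≈ 0.783 W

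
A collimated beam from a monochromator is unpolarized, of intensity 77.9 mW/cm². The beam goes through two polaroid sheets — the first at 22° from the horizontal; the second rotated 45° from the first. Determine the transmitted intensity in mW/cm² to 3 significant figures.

Unpolarized light through the first polarizer → I₁ = 77.9 mW/cm²/2 = 38.95 mW/cm², polarized at 22°.
I₂ = I₁ · cos²(45°) = 38.95 · 0.5 = 19.48 mW/cm².

I ≈ 19.5 mW/cm²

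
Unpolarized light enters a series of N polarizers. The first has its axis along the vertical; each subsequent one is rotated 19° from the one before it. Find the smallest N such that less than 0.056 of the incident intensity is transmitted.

First polarizer halves the unpolarized light: factor 1/2.
Each further stage multiplies by cos²(19°) = 0.894.
After N polarizers: T = 0.5·0.894^(N−1). Require T < 0.056 ⇒ N−1 > ln(0.056/0.5)/ln(0.894) = 19.54, so N−1 ≥ 20 and N = 21.
Check: N=21 gives T = 0.05318 < 0.056; N=20 gives T = 0.05949.

N = 21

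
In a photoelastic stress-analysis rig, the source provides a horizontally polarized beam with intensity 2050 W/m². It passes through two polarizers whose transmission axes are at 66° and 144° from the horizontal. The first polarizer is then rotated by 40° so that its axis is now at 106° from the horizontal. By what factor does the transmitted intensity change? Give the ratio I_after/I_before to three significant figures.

I_new/I_old ≈ 6.60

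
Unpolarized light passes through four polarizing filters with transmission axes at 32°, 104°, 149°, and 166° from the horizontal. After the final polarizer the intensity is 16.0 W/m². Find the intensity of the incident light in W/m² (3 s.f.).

Unpolarized light through the first polarizer → I₁ = ½ I₀, now polarized at 32°.
I₂ = I₁ cos²(104° − 32°) = 0.5 I₀ · cos²(72°) = 0.04775 I₀.
I₃ = I₂ cos²(149° − 104°) = 0.04775 I₀ · cos²(45°) = 0.02387 I₀.
I₄ = I₃ cos²(166° − 149°) = 0.02387 I₀ · cos²(17°) = 0.02183 I₀.
So 16.0 W/m² = 0.02183 I₀, giving I₀ = 16.0/0.02183 = 732.9 W/m².

I₀ ≈ 733 W/m²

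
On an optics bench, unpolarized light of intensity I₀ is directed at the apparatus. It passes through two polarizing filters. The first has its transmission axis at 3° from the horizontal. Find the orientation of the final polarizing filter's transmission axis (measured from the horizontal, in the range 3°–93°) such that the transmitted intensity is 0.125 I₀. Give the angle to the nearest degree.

θ ≈ 63°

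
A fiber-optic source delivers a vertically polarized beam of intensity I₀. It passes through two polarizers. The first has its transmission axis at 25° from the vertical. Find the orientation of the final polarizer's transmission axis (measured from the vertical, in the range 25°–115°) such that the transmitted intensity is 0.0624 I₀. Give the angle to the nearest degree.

θ ≈ 99°

By Malus's law, I₁ = I₀ cos²(25° − 0°) = I₀ cos²(25°) = 0.8214 I₀.
Need I₂/I₀ = 0.0624, so cos²(θ − 25°) = 0.0624 / 0.8214 = 0.07597.
θ − 25° = arccos(√0.07597) = 74.0°, giving θ ≈ 25 + 74.0 = 99.0°.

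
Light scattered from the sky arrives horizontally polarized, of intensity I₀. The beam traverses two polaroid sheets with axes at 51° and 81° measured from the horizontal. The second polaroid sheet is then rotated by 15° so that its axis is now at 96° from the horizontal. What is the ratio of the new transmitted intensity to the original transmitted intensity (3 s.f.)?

I_new/I_old ≈ 0.667

Before rotation:
I₁ = I₀ cos²(51° − 0°) = I₀ cos²(51°) = 0.396 I₀.
I₂ = I₁ cos²(81° − 51°) = 0.396 I₀ · cos²(30°) = 0.297 I₀.
After rotation:
I₁ = I₀ cos²(51° − 0°) = I₀ cos²(51°) = 0.396 I₀.
I₂ = I₁ cos²(96° − 51°) = 0.396 I₀ · cos²(45°) = 0.198 I₀.
Ratio = 0.198 / 0.297 = 0.6667.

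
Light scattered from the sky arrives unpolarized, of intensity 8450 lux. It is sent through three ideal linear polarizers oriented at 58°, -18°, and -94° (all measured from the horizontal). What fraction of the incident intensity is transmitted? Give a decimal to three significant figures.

I/I₀ ≈ 0.00171

Unpolarized light through the first polarizer → I₁ = 8450 lux/2 = 4225 lux, polarized at 58°.
I₂ = I₁ · cos²(76°) = 4225 · 0.05853 = 247.3 lux.
I₃ = I₂ · cos²(76°) = 247.3 · 0.05853 = 14.47 lux.
Transmitted fraction = 0.001713.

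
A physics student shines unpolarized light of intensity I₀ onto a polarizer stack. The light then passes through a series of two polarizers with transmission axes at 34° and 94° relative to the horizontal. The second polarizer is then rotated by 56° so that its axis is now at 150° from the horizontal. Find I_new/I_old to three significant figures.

Before rotation:
Unpolarized light through the first polarizer → I₁ = ½ I₀, now polarized at 34°.
I₂ = I₁ cos²(94° − 34°) = 0.5 I₀ · cos²(60°) = 0.125 I₀.
After rotation:
Unpolarized light through the first polarizer → I₁ = ½ I₀, now polarized at 34°.
Angle between axes 1 and 2: 64°. I₂ = 0.5 I₀ · cos²(64°) = 0.09608 I₀.
Ratio = 0.09608 / 0.125 = 0.7687.

I_new/I_old ≈ 0.769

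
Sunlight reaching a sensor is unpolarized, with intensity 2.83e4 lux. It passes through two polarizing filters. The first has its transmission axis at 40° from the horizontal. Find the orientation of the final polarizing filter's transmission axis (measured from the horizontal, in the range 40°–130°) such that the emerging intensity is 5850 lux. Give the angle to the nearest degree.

Unpolarized light through the first polarizer → I₁ = ½ I₀, now polarized at 40°.
Target fraction: 5850 / 2.83e4 lux = 0.2067 of I₀.
Need I₂/I₀ = 0.2067, so cos²(θ − 40°) = 0.2067 / 0.5 = 0.4134.
θ − 40° = arccos(√0.4134) = 50.0°, giving θ ≈ 40 + 50.0 = 90.0°.

θ ≈ 90°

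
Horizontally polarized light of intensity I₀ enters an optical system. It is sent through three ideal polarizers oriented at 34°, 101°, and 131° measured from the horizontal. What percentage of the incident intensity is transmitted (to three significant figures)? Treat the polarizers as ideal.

I₁ = I₀ cos²(34° − 0°) = I₀ cos²(34°) = 0.6873 I₀.
I₂ = I₁ cos²(101° − 34°) = 0.6873 I₀ · cos²(67°) = 0.1049 I₀.
I₃ = I₂ cos²(131° − 101°) = 0.1049 I₀ · cos²(30°) = 0.0787 I₀.
That is 7.87% of the incident intensity.

≈ 7.87%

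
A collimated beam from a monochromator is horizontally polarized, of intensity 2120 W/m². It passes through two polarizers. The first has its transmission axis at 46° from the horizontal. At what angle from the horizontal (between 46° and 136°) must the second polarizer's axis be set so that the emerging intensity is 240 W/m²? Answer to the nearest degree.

θ ≈ 107°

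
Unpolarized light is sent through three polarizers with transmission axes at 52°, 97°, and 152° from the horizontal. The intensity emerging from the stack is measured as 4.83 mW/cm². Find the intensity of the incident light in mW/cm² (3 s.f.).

I₀ ≈ 58.7 mW/cm²

Unpolarized light through the first polarizer → I₁ = ½ I₀, now polarized at 52°.
I₂ = I₁ cos²(97° − 52°) = 0.5 I₀ · cos²(45°) = 0.25 I₀.
I₃ = I₂ cos²(152° − 97°) = 0.25 I₀ · cos²(55°) = 0.08225 I₀.
So 4.83 mW/cm² = 0.08225 I₀, giving I₀ = 4.83/0.08225 = 58.73 mW/cm².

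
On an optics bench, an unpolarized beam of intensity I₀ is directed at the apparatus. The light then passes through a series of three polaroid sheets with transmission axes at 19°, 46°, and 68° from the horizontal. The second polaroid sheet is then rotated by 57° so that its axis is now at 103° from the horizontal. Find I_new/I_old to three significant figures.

I_new/I_old ≈ 0.0107

Before rotation:
Unpolarized light through the first polarizer → I₁ = ½ I₀, now polarized at 19°.
I₂ = I₁ cos²(46° − 19°) = 0.5 I₀ · cos²(27°) = 0.3969 I₀.
I₃ = I₂ cos²(68° − 46°) = 0.3969 I₀ · cos²(22°) = 0.3412 I₀.
After rotation:
Unpolarized light through the first polarizer → I₁ = ½ I₀, now polarized at 19°.
I₂ = I₁ cos²(103° − 19°) = 0.5 I₀ · cos²(84°) = 0.005463 I₀.
I₃ = I₂ cos²(68° − 103°) = 0.005463 I₀ · cos²(35°) = 0.003666 I₀.
Ratio = 0.003666 / 0.3412 = 0.01074.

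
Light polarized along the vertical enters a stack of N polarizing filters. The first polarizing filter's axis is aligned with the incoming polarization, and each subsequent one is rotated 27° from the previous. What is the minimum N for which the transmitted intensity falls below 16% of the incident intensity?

N = 9

First polarizer is aligned with the polarization: full transmission.
Each further stage multiplies by cos²(27°) = 0.7939.
After N polarizers: T = 0.7939^(N−1). Require T < 0.16 ⇒ N−1 > ln(0.16)/ln(0.7939) = 7.94, so N−1 ≥ 8 and N = 9.
Check: N=9 gives T = 0.1578 < 0.16; N=8 gives T = 0.1988.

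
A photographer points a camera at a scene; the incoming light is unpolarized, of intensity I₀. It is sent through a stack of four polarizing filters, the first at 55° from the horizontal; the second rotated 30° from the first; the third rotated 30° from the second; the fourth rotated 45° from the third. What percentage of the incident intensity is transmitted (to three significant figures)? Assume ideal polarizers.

Unpolarized light through the first polarizer → I₁ = ½ I₀, now polarized at 55°.
I₂ = I₁ cos²(30°) = 0.5 · 0.75 I₀ = 0.375 I₀.
I₃ = I₂ cos²(30°) = 0.375 · 0.75 I₀ = 0.2813 I₀.
I₄ = I₃ cos²(45°) = 0.2813 · 0.5 I₀ = 0.1406 I₀.
That is 14.06% of the incident intensity.

≈ 14.1%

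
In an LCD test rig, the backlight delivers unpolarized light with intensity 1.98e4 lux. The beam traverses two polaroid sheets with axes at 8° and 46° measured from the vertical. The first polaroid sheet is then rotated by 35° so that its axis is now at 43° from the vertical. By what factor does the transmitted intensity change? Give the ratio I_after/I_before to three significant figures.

I_new/I_old ≈ 1.61

Before rotation:
Unpolarized light through the first polarizer → I₁ = ½ I₀, now polarized at 8°.
I₂ = I₁ cos²(46° − 8°) = 0.5 I₀ · cos²(38°) = 0.3105 I₀.
After rotation:
Unpolarized light through the first polarizer → I₁ = ½ I₀, now polarized at 43°.
I₂ = I₁ cos²(46° − 43°) = 0.5 I₀ · cos²(3°) = 0.4986 I₀.
Ratio = 0.4986 / 0.3105 = 1.606.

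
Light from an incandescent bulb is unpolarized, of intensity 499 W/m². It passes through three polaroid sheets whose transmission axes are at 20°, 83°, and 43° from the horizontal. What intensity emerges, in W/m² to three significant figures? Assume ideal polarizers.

Unpolarized light through the first polarizer → I₁ = 499 W/m²/2 = 249.5 W/m², polarized at 20°.
I₂ = I₁ · cos²(63°) = 249.5 · 0.2061 = 51.42 W/m².
I₃ = I₂ · cos²(40°) = 51.42 · 0.5868 = 30.18 W/m².

I ≈ 30.2 W/m²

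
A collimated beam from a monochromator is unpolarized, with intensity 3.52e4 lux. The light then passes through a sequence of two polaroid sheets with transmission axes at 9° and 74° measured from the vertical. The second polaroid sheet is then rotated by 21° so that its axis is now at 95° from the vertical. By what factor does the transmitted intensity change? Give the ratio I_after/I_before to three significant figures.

I_new/I_old ≈ 0.0272

Before rotation:
Unpolarized light through the first polarizer → I₁ = ½ I₀, now polarized at 9°.
I₂ = I₁ cos²(74° − 9°) = 0.5 I₀ · cos²(65°) = 0.0893 I₀.
After rotation:
Unpolarized light through the first polarizer → I₁ = ½ I₀, now polarized at 9°.
I₂ = I₁ cos²(95° − 9°) = 0.5 I₀ · cos²(86°) = 0.002433 I₀.
Ratio = 0.002433 / 0.0893 = 0.02724.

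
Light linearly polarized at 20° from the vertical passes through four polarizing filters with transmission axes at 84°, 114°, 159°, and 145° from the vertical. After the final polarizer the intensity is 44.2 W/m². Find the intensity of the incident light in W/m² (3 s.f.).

I₀ ≈ 651 W/m²

By Malus's law, I₁ = I₀ cos²(84° − 20°) = I₀ cos²(64°) = 0.1922 I₀.
I₂ = I₁ cos²(114° − 84°) = 0.1922 I₀ · cos²(30°) = 0.1441 I₀.
I₃ = I₂ cos²(159° − 114°) = 0.1441 I₀ · cos²(45°) = 0.07206 I₀.
I₄ = I₃ cos²(145° − 159°) = 0.07206 I₀ · cos²(14°) = 0.06785 I₀.
So 44.2 W/m² = 0.06785 I₀, giving I₀ = 44.2/0.06785 = 651.5 W/m².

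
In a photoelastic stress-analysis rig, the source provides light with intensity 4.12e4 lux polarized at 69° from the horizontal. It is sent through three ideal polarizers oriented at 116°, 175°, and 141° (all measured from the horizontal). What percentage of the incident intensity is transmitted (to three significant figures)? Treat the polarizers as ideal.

≈ 8.48%

I₁ = 4.12e4 lux · cos²(47°) = 1.916e+04 lux.
I₂ = I₁ · cos²(59°) = 1.916e+04 · 0.2653 = 5083 lux.
I₃ = I₂ · cos²(34°) = 5083 · 0.6873 = 3494 lux.
That is 8.48% of the incident intensity.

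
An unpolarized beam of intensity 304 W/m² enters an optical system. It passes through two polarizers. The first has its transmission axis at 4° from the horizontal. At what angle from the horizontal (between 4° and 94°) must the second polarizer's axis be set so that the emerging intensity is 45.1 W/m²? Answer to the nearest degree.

θ ≈ 61°

Unpolarized light through the first polarizer → I₁ = ½ I₀, now polarized at 4°.
Target fraction: 45.1 / 304 W/m² = 0.1484 of I₀.
Need I₂/I₀ = 0.1484, so cos²(θ − 4°) = 0.1484 / 0.5 = 0.2967.
θ − 4° = arccos(√0.2967) = 57.0°, giving θ ≈ 4 + 57.0 = 61.0°.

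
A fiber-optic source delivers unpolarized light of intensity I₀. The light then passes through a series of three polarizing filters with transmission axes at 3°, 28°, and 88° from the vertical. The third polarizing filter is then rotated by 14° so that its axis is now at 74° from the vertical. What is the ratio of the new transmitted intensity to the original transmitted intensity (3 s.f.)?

I_new/I_old ≈ 1.93

Before rotation:
Unpolarized light through the first polarizer → I₁ = ½ I₀, now polarized at 3°.
I₂ = I₁ cos²(28° − 3°) = 0.5 I₀ · cos²(25°) = 0.4107 I₀.
I₃ = I₂ cos²(88° − 28°) = 0.4107 I₀ · cos²(60°) = 0.1027 I₀.
After rotation:
Unpolarized light through the first polarizer → I₁ = ½ I₀, now polarized at 3°.
I₂ = I₁ cos²(28° − 3°) = 0.5 I₀ · cos²(25°) = 0.4107 I₀.
I₃ = I₂ cos²(74° − 28°) = 0.4107 I₀ · cos²(46°) = 0.1982 I₀.
Ratio = 0.1982 / 0.1027 = 1.93.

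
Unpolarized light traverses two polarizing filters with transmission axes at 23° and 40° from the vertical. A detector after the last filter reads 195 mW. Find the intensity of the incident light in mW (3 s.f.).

I₀ ≈ 426 mW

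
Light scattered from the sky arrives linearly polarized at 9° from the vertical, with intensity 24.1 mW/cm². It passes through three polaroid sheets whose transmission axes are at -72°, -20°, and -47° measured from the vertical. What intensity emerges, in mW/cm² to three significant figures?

I ≈ 0.177 mW/cm²

I₁ = 24.1 mW/cm² · cos²(81°) = 0.5898 mW/cm².
I₂ = I₁ · cos²(52°) = 0.5898 · 0.379 = 0.2235 mW/cm².
I₃ = I₂ · cos²(27°) = 0.2235 · 0.7939 = 0.1775 mW/cm².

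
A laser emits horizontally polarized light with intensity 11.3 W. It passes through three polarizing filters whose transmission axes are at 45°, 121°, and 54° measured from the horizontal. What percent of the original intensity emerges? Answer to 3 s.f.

I₁ = 11.3 W · cos²(45°) = 5.65 W.
I₂ = I₁ · cos²(76°) = 5.65 · 0.05853 = 0.3307 W.
I₃ = I₂ · cos²(67°) = 0.3307 · 0.1527 = 0.05048 W.
That is 0.4468% of the incident intensity.

≈ 0.447%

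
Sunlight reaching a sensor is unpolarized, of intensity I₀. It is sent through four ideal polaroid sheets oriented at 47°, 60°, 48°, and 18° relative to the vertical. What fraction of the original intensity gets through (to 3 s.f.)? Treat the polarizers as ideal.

Unpolarized light through the first polarizer → I₁ = ½ I₀, now polarized at 47°.
I₂ = I₁ cos²(60° − 47°) = 0.5 I₀ · cos²(13°) = 0.4747 I₀.
I₃ = I₂ cos²(48° − 60°) = 0.4747 I₀ · cos²(12°) = 0.4542 I₀.
I₄ = I₃ cos²(18° − 48°) = 0.4542 I₀ · cos²(30°) = 0.3406 I₀.
Transmitted fraction = 0.3406.

≈ 0.341 I₀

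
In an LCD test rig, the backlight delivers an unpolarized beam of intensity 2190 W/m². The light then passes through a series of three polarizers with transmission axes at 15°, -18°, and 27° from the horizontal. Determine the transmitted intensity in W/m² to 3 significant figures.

I ≈ 385 W/m²

Unpolarized light through the first polarizer → I₁ = 2190 W/m²/2 = 1095 W/m², polarized at 15°.
I₂ = I₁ · cos²(33°) = 1095 · 0.7034 = 770.2 W/m².
I₃ = I₂ · cos²(45°) = 770.2 · 0.5 = 385.1 W/m².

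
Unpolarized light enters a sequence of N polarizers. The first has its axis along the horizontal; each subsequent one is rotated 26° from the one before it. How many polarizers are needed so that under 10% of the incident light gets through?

First polarizer halves the unpolarized light: factor 1/2.
Each further stage multiplies by cos²(26°) = 0.8078.
After N polarizers: T = 0.5·0.8078^(N−1). Require T < 0.10 ⇒ N−1 > ln(0.10/0.5)/ln(0.8078) = 7.54, so N−1 ≥ 8 and N = 9.
Check: N=9 gives T = 0.09068 < 0.10; N=8 gives T = 0.1123.

N = 9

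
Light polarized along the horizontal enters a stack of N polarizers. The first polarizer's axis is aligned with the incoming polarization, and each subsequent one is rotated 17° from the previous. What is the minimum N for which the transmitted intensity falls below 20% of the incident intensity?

N = 20

First polarizer is aligned with the polarization: full transmission.
Each further stage multiplies by cos²(17°) = 0.9145.
After N polarizers: T = 0.9145^(N−1). Require T < 0.20 ⇒ N−1 > ln(0.20)/ln(0.9145) = 18.01, so N−1 ≥ 19 and N = 20.
Check: N=20 gives T = 0.1831 < 0.20; N=19 gives T = 0.2002.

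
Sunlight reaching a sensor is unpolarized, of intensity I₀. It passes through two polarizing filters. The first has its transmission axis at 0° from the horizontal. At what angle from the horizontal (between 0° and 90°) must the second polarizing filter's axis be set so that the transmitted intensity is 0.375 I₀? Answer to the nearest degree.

θ ≈ 30°

Unpolarized light through the first polarizer → I₁ = ½ I₀, now polarized at 0°.
Need I₂/I₀ = 0.375, so cos²(θ − 0°) = 0.375 / 0.5 = 0.75.
θ − 0° = arccos(√0.75) = 30.0°, giving θ ≈ 0 + 30.0 = 30.0°.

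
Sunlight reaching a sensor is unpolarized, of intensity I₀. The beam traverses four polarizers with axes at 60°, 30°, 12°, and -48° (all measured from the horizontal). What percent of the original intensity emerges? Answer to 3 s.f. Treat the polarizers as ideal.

≈ 8.48%

Unpolarized light through the first polarizer → I₁ = ½ I₀, now polarized at 60°.
I₂ = I₁ cos²(30° − 60°) = 0.5 I₀ · cos²(30°) = 0.375 I₀.
I₃ = I₂ cos²(12° − 30°) = 0.375 I₀ · cos²(18°) = 0.3392 I₀.
I₄ = I₃ cos²(-48° − 12°) = 0.3392 I₀ · cos²(60°) = 0.0848 I₀.
That is 8.48% of the incident intensity.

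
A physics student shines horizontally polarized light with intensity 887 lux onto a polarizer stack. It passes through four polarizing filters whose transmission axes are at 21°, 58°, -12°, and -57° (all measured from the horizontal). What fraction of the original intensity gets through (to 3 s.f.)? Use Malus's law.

By Malus's law, I₁ = 887 lux · cos²(21°) = 773.1 lux.
I₂ = I₁ · cos²(37°) = 773.1 · 0.6378 = 493.1 lux.
I₃ = I₂ · cos²(70°) = 493.1 · 0.117 = 57.68 lux.
I₄ = I₃ · cos²(45°) = 57.68 · 0.5 = 28.84 lux.
Transmitted fraction = 0.03251.

I/I₀ ≈ 0.0325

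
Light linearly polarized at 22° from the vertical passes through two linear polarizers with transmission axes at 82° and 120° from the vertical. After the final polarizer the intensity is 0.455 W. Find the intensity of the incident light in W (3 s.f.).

I₁ = I₀ cos²(82° − 22°) = I₀ cos²(60°) = 0.25 I₀.
I₂ = I₁ cos²(120° − 82°) = 0.25 I₀ · cos²(38°) = 0.1552 I₀.
So 0.455 W = 0.1552 I₀, giving I₀ = 0.455/0.1552 = 2.931 W.

I₀ ≈ 2.93 W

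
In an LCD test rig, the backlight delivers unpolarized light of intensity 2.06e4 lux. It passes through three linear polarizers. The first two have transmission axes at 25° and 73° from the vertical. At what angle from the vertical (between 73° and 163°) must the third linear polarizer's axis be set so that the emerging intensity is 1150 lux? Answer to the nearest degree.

θ ≈ 133°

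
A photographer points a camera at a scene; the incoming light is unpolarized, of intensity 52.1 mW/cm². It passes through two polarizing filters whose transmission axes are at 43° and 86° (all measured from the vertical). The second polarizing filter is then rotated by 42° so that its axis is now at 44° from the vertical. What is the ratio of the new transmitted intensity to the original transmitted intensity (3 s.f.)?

Before rotation:
Unpolarized light through the first polarizer → I₁ = ½ I₀, now polarized at 43°.
I₂ = I₁ cos²(86° − 43°) = 0.5 I₀ · cos²(43°) = 0.2674 I₀.
After rotation:
Unpolarized light through the first polarizer → I₁ = ½ I₀, now polarized at 43°.
I₂ = I₁ cos²(44° − 43°) = 0.5 I₀ · cos²(1°) = 0.4998 I₀.
Ratio = 0.4998 / 0.2674 = 1.869.

I_new/I_old ≈ 1.87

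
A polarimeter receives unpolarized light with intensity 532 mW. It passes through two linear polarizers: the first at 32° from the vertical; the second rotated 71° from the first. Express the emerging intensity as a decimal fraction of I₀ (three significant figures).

I/I₀ ≈ 0.0530

Unpolarized light through the first polarizer → I₁ = 532 mW/2 = 266 mW, polarized at 32°.
I₂ = I₁ · cos²(71°) = 266 · 0.106 = 28.19 mW.
Transmitted fraction = 0.053.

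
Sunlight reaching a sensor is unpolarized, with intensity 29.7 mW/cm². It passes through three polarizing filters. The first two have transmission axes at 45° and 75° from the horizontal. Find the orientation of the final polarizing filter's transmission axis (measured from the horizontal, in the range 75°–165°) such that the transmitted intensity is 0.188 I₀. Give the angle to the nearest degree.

θ ≈ 120°

Unpolarized light through the first polarizer → I₁ = ½ I₀, now polarized at 45°.
I₂ = I₁ cos²(75° − 45°) = 0.5 I₀ · cos²(30°) = 0.375 I₀.
Need I₃/I₀ = 0.188, so cos²(θ − 75°) = 0.188 / 0.375 = 0.5013.
θ − 75° = arccos(√0.5013) = 44.9°, giving θ ≈ 75 + 44.9 = 119.9°.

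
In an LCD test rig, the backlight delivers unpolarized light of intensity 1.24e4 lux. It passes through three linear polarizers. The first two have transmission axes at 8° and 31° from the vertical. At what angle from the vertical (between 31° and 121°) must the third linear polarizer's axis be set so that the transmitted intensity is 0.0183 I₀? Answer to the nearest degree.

θ ≈ 109°

Unpolarized light through the first polarizer → I₁ = ½ I₀, now polarized at 8°.
I₂ = I₁ cos²(31° − 8°) = 0.5 I₀ · cos²(23°) = 0.4237 I₀.
Need I₃/I₀ = 0.0183, so cos²(θ − 31°) = 0.0183 / 0.4237 = 0.04319.
θ − 31° = arccos(√0.04319) = 78.0°, giving θ ≈ 31 + 78.0 = 109.0°.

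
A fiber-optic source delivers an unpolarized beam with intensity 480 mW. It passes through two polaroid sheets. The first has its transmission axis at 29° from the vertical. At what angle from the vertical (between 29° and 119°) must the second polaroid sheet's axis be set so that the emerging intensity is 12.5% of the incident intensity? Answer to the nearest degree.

θ ≈ 89°

Unpolarized light through the first polarizer → I₁ = ½ I₀, now polarized at 29°.
Need I₂/I₀ = 0.125, so cos²(θ − 29°) = 0.125 / 0.5 = 0.25.
θ − 29° = arccos(√0.25) = 60.0°, giving θ ≈ 29 + 60.0 = 89.0°.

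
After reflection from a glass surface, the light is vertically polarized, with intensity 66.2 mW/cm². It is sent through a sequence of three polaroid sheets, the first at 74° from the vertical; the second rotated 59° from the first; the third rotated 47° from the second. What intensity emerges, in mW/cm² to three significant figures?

I ≈ 0.621 mW/cm²

I₁ = 66.2 mW/cm² · cos²(74°) = 5.03 mW/cm².
I₂ = I₁ · cos²(59°) = 5.03 · 0.2653 = 1.334 mW/cm².
I₃ = I₂ · cos²(47°) = 1.334 · 0.4651 = 0.6206 mW/cm².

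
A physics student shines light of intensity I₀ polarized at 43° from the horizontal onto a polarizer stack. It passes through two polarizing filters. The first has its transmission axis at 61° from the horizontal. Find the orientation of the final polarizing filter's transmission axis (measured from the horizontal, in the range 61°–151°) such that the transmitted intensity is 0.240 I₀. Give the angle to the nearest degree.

θ ≈ 120°

I₁ = I₀ cos²(61° − 43°) = I₀ cos²(18°) = 0.9045 I₀.
Need I₂/I₀ = 0.24, so cos²(θ − 61°) = 0.24 / 0.9045 = 0.2653.
θ − 61° = arccos(√0.2653) = 59.0°, giving θ ≈ 61 + 59.0 = 120.0°.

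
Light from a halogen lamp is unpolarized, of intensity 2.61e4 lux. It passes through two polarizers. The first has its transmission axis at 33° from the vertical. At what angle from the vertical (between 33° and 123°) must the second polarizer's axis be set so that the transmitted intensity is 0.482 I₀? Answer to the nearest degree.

θ ≈ 44°

Unpolarized light through the first polarizer → I₁ = ½ I₀, now polarized at 33°.
Need I₂/I₀ = 0.482, so cos²(θ − 33°) = 0.482 / 0.5 = 0.964.
θ − 33° = arccos(√0.964) = 10.9°, giving θ ≈ 33 + 10.9 = 43.9°.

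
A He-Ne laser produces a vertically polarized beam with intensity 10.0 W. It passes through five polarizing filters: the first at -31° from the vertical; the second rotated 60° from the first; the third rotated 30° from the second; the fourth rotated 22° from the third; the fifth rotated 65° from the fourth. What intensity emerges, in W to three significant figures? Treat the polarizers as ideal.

I₁ = 10.0 W · cos²(31°) = 7.347 W.
I₂ = I₁ · cos²(60°) = 7.347 · 0.25 = 1.837 W.
I₃ = I₂ · cos²(30°) = 1.837 · 0.75 = 1.378 W.
I₄ = I₃ · cos²(22°) = 1.378 · 0.8597 = 1.184 W.
I₅ = I₄ · cos²(65°) = 1.184 · 0.1786 = 0.2115 W.

I ≈ 0.212 W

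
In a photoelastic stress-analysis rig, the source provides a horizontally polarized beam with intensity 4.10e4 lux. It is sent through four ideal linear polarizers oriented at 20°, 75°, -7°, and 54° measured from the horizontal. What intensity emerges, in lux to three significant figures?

I ≈ 54.2 lux

I₁ = 4.10e4 lux · cos²(20°) = 3.62e+04 lux.
I₂ = I₁ · cos²(55°) = 3.62e+04 · 0.329 = 1.191e+04 lux.
I₃ = I₂ · cos²(82°) = 1.191e+04 · 0.01937 = 230.7 lux.
I₄ = I₃ · cos²(61°) = 230.7 · 0.235 = 54.22 lux.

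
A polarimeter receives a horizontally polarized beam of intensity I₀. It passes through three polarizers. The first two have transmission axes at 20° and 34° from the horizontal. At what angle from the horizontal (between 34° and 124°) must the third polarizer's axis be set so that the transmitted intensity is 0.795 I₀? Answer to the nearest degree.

θ ≈ 46°

I₁ = I₀ cos²(20° − 0°) = I₀ cos²(20°) = 0.883 I₀.
I₂ = I₁ cos²(34° − 20°) = 0.883 I₀ · cos²(14°) = 0.8313 I₀.
Need I₃/I₀ = 0.795, so cos²(θ − 34°) = 0.795 / 0.8313 = 0.9563.
θ − 34° = arccos(√0.9563) = 12.1°, giving θ ≈ 34 + 12.1 = 46.1°.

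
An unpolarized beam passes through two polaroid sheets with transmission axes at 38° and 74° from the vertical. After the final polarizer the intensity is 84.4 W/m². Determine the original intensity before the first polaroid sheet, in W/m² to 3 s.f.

Unpolarized light through the first polarizer → I₁ = ½ I₀, now polarized at 38°.
I₂ = I₁ cos²(74° − 38°) = 0.5 I₀ · cos²(36°) = 0.3273 I₀.
So 84.4 W/m² = 0.3273 I₀, giving I₀ = 84.4/0.3273 = 257.9 W/m².

I₀ ≈ 258 W/m²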